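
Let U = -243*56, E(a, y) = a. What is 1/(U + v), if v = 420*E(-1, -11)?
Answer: -1/14028 ≈ -7.1286e-5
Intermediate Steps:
v = -420 (v = 420*(-1) = -420)
U = -13608
1/(U + v) = 1/(-13608 - 420) = 1/(-14028) = -1/14028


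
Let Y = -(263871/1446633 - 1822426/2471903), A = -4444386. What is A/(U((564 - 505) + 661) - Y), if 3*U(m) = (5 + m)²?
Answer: -882935661490036623/34807326769317110 ≈ -25.366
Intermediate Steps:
U(m) = (5 + m)²/3
Y = 73485854635/132442090837 (Y = -(263871*(1/1446633) - 1822426*1/2471903) = -(9773/53579 - 1822426/2471903) = -1*(-73485854635/132442090837) = 73485854635/132442090837 ≈ 0.55485)
A/(U((564 - 505) + 661) - Y) = -4444386/((5 + ((564 - 505) + 661))²/3 - 1*73485854635/132442090837) = -4444386/((5 + (59 + 661))²/3 - 73485854635/132442090837) = -4444386/((5 + 720)²/3 - 73485854635/132442090837) = -4444386/((⅓)*725² - 73485854635/132442090837) = -4444386/((⅓)*525625 - 73485854635/132442090837) = -4444386/(525625/3 - 73485854635/132442090837) = -4444386/69614653538634220/397326272511 = -4444386*397326272511/69614653538634220 = -882935661490036623/34807326769317110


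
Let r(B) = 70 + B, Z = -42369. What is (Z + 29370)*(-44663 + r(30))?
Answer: 579274437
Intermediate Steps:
(Z + 29370)*(-44663 + r(30)) = (-42369 + 29370)*(-44663 + (70 + 30)) = -12999*(-44663 + 100) = -12999*(-44563) = 579274437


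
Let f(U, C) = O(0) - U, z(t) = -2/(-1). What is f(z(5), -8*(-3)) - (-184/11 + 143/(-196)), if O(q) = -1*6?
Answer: 20389/2156 ≈ 9.4569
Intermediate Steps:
O(q) = -6
z(t) = 2 (z(t) = -2*(-1) = 2)
f(U, C) = -6 - U
f(z(5), -8*(-3)) - (-184/11 + 143/(-196)) = (-6 - 1*2) - (-184/11 + 143/(-196)) = (-6 - 2) - (-184*1/11 + 143*(-1/196)) = -8 - (-184/11 - 143/196) = -8 - 1*(-37637/2156) = -8 + 37637/2156 = 20389/2156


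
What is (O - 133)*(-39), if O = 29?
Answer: 4056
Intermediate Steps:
(O - 133)*(-39) = (29 - 133)*(-39) = -104*(-39) = 4056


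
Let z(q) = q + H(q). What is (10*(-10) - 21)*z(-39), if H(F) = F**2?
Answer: -179322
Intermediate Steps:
z(q) = q + q**2
(10*(-10) - 21)*z(-39) = (10*(-10) - 21)*(-39*(1 - 39)) = (-100 - 21)*(-39*(-38)) = -121*1482 = -179322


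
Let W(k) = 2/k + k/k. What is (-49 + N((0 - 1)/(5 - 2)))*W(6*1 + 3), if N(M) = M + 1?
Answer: -1595/27 ≈ -59.074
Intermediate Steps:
N(M) = 1 + M
W(k) = 1 + 2/k (W(k) = 2/k + 1 = 1 + 2/k)
(-49 + N((0 - 1)/(5 - 2)))*W(6*1 + 3) = (-49 + (1 + (0 - 1)/(5 - 2)))*((2 + (6*1 + 3))/(6*1 + 3)) = (-49 + (1 - 1/3))*((2 + (6 + 3))/(6 + 3)) = (-49 + (1 - 1*⅓))*((2 + 9)/9) = (-49 + (1 - ⅓))*((⅑)*11) = (-49 + ⅔)*(11/9) = -145/3*11/9 = -1595/27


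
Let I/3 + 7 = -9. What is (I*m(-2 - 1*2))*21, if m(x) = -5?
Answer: 5040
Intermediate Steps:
I = -48 (I = -21 + 3*(-9) = -21 - 27 = -48)
(I*m(-2 - 1*2))*21 = -48*(-5)*21 = 240*21 = 5040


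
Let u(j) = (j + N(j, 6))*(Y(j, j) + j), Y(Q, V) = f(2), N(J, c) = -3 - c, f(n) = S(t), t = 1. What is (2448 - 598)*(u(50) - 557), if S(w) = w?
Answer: 2837900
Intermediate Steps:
f(n) = 1
Y(Q, V) = 1
u(j) = (1 + j)*(-9 + j) (u(j) = (j + (-3 - 1*6))*(1 + j) = (j + (-3 - 6))*(1 + j) = (j - 9)*(1 + j) = (-9 + j)*(1 + j) = (1 + j)*(-9 + j))
(2448 - 598)*(u(50) - 557) = (2448 - 598)*((-9 + 50² - 8*50) - 557) = 1850*((-9 + 2500 - 400) - 557) = 1850*(2091 - 557) = 1850*1534 = 2837900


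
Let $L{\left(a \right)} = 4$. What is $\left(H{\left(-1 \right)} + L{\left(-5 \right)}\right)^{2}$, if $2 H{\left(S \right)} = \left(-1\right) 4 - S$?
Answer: $\frac{25}{4} \approx 6.25$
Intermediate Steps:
$H{\left(S \right)} = -2 - \frac{S}{2}$ ($H{\left(S \right)} = \frac{\left(-1\right) 4 - S}{2} = \frac{-4 - S}{2} = -2 - \frac{S}{2}$)
$\left(H{\left(-1 \right)} + L{\left(-5 \right)}\right)^{2} = \left(\left(-2 - - \frac{1}{2}\right) + 4\right)^{2} = \left(\left(-2 + \frac{1}{2}\right) + 4\right)^{2} = \left(- \frac{3}{2} + 4\right)^{2} = \left(\frac{5}{2}\right)^{2} = \frac{25}{4}$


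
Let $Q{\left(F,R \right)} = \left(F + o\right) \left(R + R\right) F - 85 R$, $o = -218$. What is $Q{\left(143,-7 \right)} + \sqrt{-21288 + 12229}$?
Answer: $150745 + i \sqrt{9059} \approx 1.5075 \cdot 10^{5} + 95.179 i$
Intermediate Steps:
$Q{\left(F,R \right)} = - 85 R + 2 F R \left(-218 + F\right)$ ($Q{\left(F,R \right)} = \left(F - 218\right) \left(R + R\right) F - 85 R = \left(-218 + F\right) 2 R F - 85 R = 2 R \left(-218 + F\right) F - 85 R = 2 F R \left(-218 + F\right) - 85 R = - 85 R + 2 F R \left(-218 + F\right)$)
$Q{\left(143,-7 \right)} + \sqrt{-21288 + 12229} = - 7 \left(-85 - 62348 + 2 \cdot 143^{2}\right) + \sqrt{-21288 + 12229} = - 7 \left(-85 - 62348 + 2 \cdot 20449\right) + \sqrt{-9059} = - 7 \left(-85 - 62348 + 40898\right) + i \sqrt{9059} = \left(-7\right) \left(-21535\right) + i \sqrt{9059} = 150745 + i \sqrt{9059}$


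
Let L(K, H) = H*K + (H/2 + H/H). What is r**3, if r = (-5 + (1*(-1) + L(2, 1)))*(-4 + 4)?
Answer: 0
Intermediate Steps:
L(K, H) = 1 + H/2 + H*K (L(K, H) = H*K + (H*(1/2) + 1) = H*K + (H/2 + 1) = H*K + (1 + H/2) = 1 + H/2 + H*K)
r = 0 (r = (-5 + (1*(-1) + (1 + (1/2)*1 + 1*2)))*(-4 + 4) = (-5 + (-1 + (1 + 1/2 + 2)))*0 = (-5 + (-1 + 7/2))*0 = (-5 + 5/2)*0 = -5/2*0 = 0)
r**3 = 0**3 = 0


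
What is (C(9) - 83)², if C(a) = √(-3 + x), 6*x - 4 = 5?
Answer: (166 - I*√6)²/4 ≈ 6887.5 - 203.31*I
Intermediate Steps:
x = 3/2 (x = ⅔ + (⅙)*5 = ⅔ + ⅚ = 3/2 ≈ 1.5000)
C(a) = I*√6/2 (C(a) = √(-3 + 3/2) = √(-3/2) = I*√6/2)
(C(9) - 83)² = (I*√6/2 - 83)² = (-83 + I*√6/2)²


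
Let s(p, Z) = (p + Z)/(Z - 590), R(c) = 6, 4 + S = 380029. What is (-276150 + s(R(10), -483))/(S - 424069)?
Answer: 296308473/47259212 ≈ 6.2699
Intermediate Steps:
S = 380025 (S = -4 + 380029 = 380025)
s(p, Z) = (Z + p)/(-590 + Z)
(-276150 + s(R(10), -483))/(S - 424069) = (-276150 + (-483 + 6)/(-590 - 483))/(380025 - 424069) = (-276150 - 477/(-1073))/(-44044) = (-276150 - 1/1073*(-477))*(-1/44044) = (-276150 + 477/1073)*(-1/44044) = -296308473/1073*(-1/44044) = 296308473/47259212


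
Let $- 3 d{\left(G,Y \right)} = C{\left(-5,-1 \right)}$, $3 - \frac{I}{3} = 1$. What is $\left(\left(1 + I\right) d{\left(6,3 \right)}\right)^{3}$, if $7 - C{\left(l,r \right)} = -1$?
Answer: $- \frac{175616}{27} \approx -6504.3$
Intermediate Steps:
$I = 6$ ($I = 9 - 3 = 6$)
$C{\left(l,r \right)} = 8$ ($C{\left(l,r \right)} = 7 - -1 = 7 + 1 = 8$)
$d{\left(G,Y \right)} = - \frac{8}{3}$ ($d{\left(G,Y \right)} = \left(- \frac{1}{3}\right) 8 = - \frac{8}{3}$)
$\left(\left(1 + I\right) d{\left(6,3 \right)}\right)^{3} = \left(\left(1 + 6\right) \left(- \frac{8}{3}\right)\right)^{3} = \left(7 \left(- \frac{8}{3}\right)\right)^{3} = \left(- \frac{56}{3}\right)^{3} = - \frac{175616}{27}$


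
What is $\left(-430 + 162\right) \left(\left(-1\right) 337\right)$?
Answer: $90316$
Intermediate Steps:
$\left(-430 + 162\right) \left(\left(-1\right) 337\right) = \left(-268\right) \left(-337\right) = 90316$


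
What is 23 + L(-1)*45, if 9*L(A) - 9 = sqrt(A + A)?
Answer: 68 + 5*I*sqrt(2) ≈ 68.0 + 7.0711*I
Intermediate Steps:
L(A) = 1 + sqrt(2)*sqrt(A)/9 (L(A) = 1 + sqrt(A + A)/9 = 1 + sqrt(2*A)/9 = 1 + (sqrt(2)*sqrt(A))/9 = 1 + sqrt(2)*sqrt(A)/9)
23 + L(-1)*45 = 23 + (1 + sqrt(2)*sqrt(-1)/9)*45 = 23 + (1 + sqrt(2)*I/9)*45 = 23 + (1 + I*sqrt(2)/9)*45 = 23 + (45 + 5*I*sqrt(2)) = 68 + 5*I*sqrt(2)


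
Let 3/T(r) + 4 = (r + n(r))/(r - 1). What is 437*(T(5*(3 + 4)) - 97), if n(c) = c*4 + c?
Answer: -1546106/37 ≈ -41787.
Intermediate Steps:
n(c) = 5*c (n(c) = 4*c + c = 5*c)
T(r) = 3/(-4 + 6*r/(-1 + r)) (T(r) = 3/(-4 + (r + 5*r)/(r - 1)) = 3/(-4 + (6*r)/(-1 + r)) = 3/(-4 + 6*r/(-1 + r)))
437*(T(5*(3 + 4)) - 97) = 437*(3*(-1 + 5*(3 + 4))/(2*(2 + 5*(3 + 4))) - 97) = 437*(3*(-1 + 5*7)/(2*(2 + 5*7)) - 97) = 437*(3*(-1 + 35)/(2*(2 + 35)) - 97) = 437*((3/2)*34/37 - 97) = 437*((3/2)*(1/37)*34 - 97) = 437*(51/37 - 97) = 437*(-3538/37) = -1546106/37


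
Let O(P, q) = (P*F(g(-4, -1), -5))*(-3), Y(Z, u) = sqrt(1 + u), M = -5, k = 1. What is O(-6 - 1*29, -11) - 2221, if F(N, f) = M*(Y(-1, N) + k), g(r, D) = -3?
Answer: -2746 - 525*I*sqrt(2) ≈ -2746.0 - 742.46*I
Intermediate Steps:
F(N, f) = -5 - 5*sqrt(1 + N) (F(N, f) = -5*(sqrt(1 + N) + 1) = -5*(1 + sqrt(1 + N)) = -5 - 5*sqrt(1 + N))
O(P, q) = -3*P*(-5 - 5*I*sqrt(2)) (O(P, q) = (P*(-5 - 5*sqrt(1 - 3)))*(-3) = (P*(-5 - 5*I*sqrt(2)))*(-3) = -3*P*(-5 - 5*I*sqrt(2)))
O(-6 - 1*29, -11) - 2221 = 15*(-6 - 1*29)*(1 + I*sqrt(2)) - 2221 = 15*(-6 - 29)*(1 + I*sqrt(2)) - 2221 = 15*(-35)*(1 + I*sqrt(2)) - 2221 = (-525 - 525*I*sqrt(2)) - 2221 = -2746 - 525*I*sqrt(2)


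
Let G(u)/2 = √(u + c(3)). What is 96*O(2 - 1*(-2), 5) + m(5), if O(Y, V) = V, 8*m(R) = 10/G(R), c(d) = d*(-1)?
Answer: 480 + 5*√2/16 ≈ 480.44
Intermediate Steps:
c(d) = -d
G(u) = 2*√(-3 + u) (G(u) = 2*√(u - 1*3) = 2*√(u - 3) = 2*√(-3 + u))
m(R) = 5/(8*√(-3 + R)) (m(R) = (10/((2*√(-3 + R))))/8 = (10*(1/(2*√(-3 + R))))/8 = (5/√(-3 + R))/8 = 5/(8*√(-3 + R)))
96*O(2 - 1*(-2), 5) + m(5) = 96*5 + 5/(8*√(-3 + 5)) = 480 + 5/(8*√2) = 480 + 5*(√2/2)/8 = 480 + 5*√2/16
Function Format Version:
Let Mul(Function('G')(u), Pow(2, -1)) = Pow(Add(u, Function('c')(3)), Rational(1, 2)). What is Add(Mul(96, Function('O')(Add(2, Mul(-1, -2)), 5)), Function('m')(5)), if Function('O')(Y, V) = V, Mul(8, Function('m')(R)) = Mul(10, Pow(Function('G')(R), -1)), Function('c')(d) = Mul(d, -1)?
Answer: Add(480, Mul(Rational(5, 16), Pow(2, Rational(1, 2)))) ≈ 480.44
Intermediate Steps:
Function('c')(d) = Mul(-1, d)
Function('G')(u) = Mul(2, Pow(Add(-3, u), Rational(1, 2))) (Function('G')(u) = Mul(2, Pow(Add(u, Mul(-1, 3)), Rational(1, 2))) = Mul(2, Pow(Add(u, -3), Rational(1, 2))) = Mul(2, Pow(Add(-3, u), Rational(1, 2))))
Function('m')(R) = Mul(Rational(5, 8), Pow(Add(-3, R), Rational(-1, 2))) (Function('m')(R) = Mul(Rational(1, 8), Mul(10, Pow(Mul(2, Pow(Add(-3, R), Rational(1, 2))), -1))) = Mul(Rational(1, 8), Mul(10, Mul(Rational(1, 2), Pow(Add(-3, R), Rational(-1, 2))))) = Mul(Rational(1, 8), Mul(5, Pow(Add(-3, R), Rational(-1, 2)))) = Mul(Rational(5, 8), Pow(Add(-3, R), Rational(-1, 2))))
Add(Mul(96, Function('O')(Add(2, Mul(-1, -2)), 5)), Function('m')(5)) = Add(Mul(96, 5), Mul(Rational(5, 8), Pow(Add(-3, 5), Rational(-1, 2)))) = Add(480, Mul(Rational(5, 8), Pow(2, Rational(-1, 2)))) = Add(480, Mul(Rational(5, 8), Mul(Rational(1, 2), Pow(2, Rational(1, 2))))) = Add(480, Mul(Rational(5, 16), Pow(2, Rational(1, 2))))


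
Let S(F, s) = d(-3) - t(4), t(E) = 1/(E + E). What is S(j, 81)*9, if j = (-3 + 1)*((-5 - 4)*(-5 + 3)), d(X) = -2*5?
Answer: -729/8 ≈ -91.125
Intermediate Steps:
d(X) = -10
j = -36 (j = -(-18)*(-2) = -2*18 = -36)
t(E) = 1/(2*E)
S(F, s) = -81/8 (S(F, s) = -10 - 1/(2*4) = -10 - 1*⅛ = -10 - ⅛ = -81/8)
S(j, 81)*9 = -81/8*9 = -729/8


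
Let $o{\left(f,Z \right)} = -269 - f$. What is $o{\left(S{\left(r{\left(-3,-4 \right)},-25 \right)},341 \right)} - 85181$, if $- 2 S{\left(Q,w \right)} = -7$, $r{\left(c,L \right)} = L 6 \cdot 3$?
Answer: $- \frac{170907}{2} \approx -85454.0$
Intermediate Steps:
$r{\left(c,L \right)} = 18 L$ ($r{\left(c,L \right)} = 6 L 3 = 18 L$)
$S{\left(Q,w \right)} = \frac{7}{2}$ ($S{\left(Q,w \right)} = \left(- \frac{1}{2}\right) \left(-7\right) = \frac{7}{2}$)
$o{\left(S{\left(r{\left(-3,-4 \right)},-25 \right)},341 \right)} - 85181 = \left(-269 - \frac{7}{2}\right) - 85181 = - \frac{545}{2} - 85181 = - \frac{170907}{2}$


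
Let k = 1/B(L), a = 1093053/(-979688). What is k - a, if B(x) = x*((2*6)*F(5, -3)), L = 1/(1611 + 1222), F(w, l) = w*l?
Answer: -644676641/44085960 ≈ -14.623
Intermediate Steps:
F(w, l) = l*w
a = -1093053/979688 (a = 1093053*(-1/979688) = -1093053/979688 ≈ -1.1157)
L = 1/2833 ≈ 0.00035298
B(x) = -180*x (B(x) = x*((2*6)*(-3*5)) = x*(12*(-15)) = x*(-180) = -180*x)
k = -2833/180 (k = 1/(-180*1/2833) = 1/(-180/2833) = -2833/180 ≈ -15.739)
k - a = -2833/180 - 1*(-1093053/979688) = -2833/180 + 1093053/979688 = -644676641/44085960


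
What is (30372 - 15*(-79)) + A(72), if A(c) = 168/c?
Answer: 94678/3 ≈ 31559.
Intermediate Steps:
(30372 - 15*(-79)) + A(72) = (30372 - 15*(-79)) + 168/72 = (30372 + 1185) + 168*(1/72) = 31557 + 7/3 = 94678/3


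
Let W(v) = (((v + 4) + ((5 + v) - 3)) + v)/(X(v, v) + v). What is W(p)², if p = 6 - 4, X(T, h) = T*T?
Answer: 4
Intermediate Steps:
X(T, h) = T²
p = 2
W(v) = (6 + 3*v)/(v + v²) (W(v) = (((v + 4) + ((5 + v) - 3)) + v)/(v² + v) = (((4 + v) + (2 + v)) + v)/(v + v²) = ((6 + 2*v) + v)/(v + v²) = (6 + 3*v)/(v + v²))
W(p)² = (3*(2 + 2)/(2*(1 + 2)))² = (3*(½)*4/3)² = (3*(½)*(⅓)*4)² = 2² = 4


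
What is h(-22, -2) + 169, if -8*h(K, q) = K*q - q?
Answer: 653/4 ≈ 163.25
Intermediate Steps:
h(K, q) = q/8 - K*q/8 (h(K, q) = -(K*q - q)/8 = -(-q + K*q)/8 = q/8 - K*q/8)
h(-22, -2) + 169 = (⅛)*(-2)*(1 - 1*(-22)) + 169 = (⅛)*(-2)*(1 + 22) + 169 = (⅛)*(-2)*23 + 169 = -23/4 + 169 = 653/4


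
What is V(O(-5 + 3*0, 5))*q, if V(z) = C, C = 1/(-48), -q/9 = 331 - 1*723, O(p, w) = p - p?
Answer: -147/2 ≈ -73.500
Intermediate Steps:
O(p, w) = 0
q = 3528 (q = -9*(331 - 1*723) = -9*(331 - 723) = -9*(-392) = 3528)
C = -1/48 ≈ -0.020833
V(z) = -1/48
V(O(-5 + 3*0, 5))*q = -1/48*3528 = -147/2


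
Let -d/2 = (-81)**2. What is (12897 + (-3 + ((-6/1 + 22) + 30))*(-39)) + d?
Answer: -1902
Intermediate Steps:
d = -13122 (d = -2*(-81)**2 = -2*6561 = -13122)
(12897 + (-3 + ((-6/1 + 22) + 30))*(-39)) + d = (12897 + (-3 + ((-6/1 + 22) + 30))*(-39)) - 13122 = (12897 + (-3 + ((-6*1 + 22) + 30))*(-39)) - 13122 = (12897 + (-3 + ((-6 + 22) + 30))*(-39)) - 13122 = (12897 + (-3 + (16 + 30))*(-39)) - 13122 = (12897 + (-3 + 46)*(-39)) - 13122 = (12897 + 43*(-39)) - 13122 = (12897 - 1677) - 13122 = 11220 - 13122 = -1902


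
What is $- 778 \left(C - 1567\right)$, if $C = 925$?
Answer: $499476$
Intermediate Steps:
$- 778 \left(C - 1567\right) = - 778 \left(925 - 1567\right) = \left(-778\right) \left(-642\right) = 499476$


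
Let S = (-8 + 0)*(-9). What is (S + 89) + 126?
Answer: 287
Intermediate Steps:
S = 72 (S = -8*(-9) = 72)
(S + 89) + 126 = (72 + 89) + 126 = 161 + 126 = 287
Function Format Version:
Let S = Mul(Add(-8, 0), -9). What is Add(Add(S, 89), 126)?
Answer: 287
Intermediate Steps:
S = 72 (S = Mul(-8, -9) = 72)
Add(Add(S, 89), 126) = Add(Add(72, 89), 126) = Add(161, 126) = 287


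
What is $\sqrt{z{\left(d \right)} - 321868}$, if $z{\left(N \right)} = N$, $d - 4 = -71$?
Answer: $31 i \sqrt{335} \approx 567.39 i$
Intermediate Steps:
$d = -67$ ($d = 4 - 71 = -67$)
$\sqrt{z{\left(d \right)} - 321868} = \sqrt{-67 - 321868} = \sqrt{-321935} = 31 i \sqrt{335}$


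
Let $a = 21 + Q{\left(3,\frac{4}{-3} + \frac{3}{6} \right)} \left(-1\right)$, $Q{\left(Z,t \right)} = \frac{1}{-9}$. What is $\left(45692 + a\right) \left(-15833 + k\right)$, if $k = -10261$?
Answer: $- \frac{3578513764}{3} \approx -1.1928 \cdot 10^{9}$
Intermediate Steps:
$Q{\left(Z,t \right)} = - \frac{1}{9}$
$a = \frac{190}{9}$ ($a = 21 - - \frac{1}{9} = 21 + \frac{1}{9} = \frac{190}{9} \approx 21.111$)
$\left(45692 + a\right) \left(-15833 + k\right) = \left(45692 + \frac{190}{9}\right) \left(-15833 - 10261\right) = \frac{411418}{9} \left(-26094\right) = - \frac{3578513764}{3}$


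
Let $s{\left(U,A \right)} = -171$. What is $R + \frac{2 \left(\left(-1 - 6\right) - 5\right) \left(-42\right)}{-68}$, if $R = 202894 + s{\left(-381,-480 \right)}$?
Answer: $\frac{3446039}{17} \approx 2.0271 \cdot 10^{5}$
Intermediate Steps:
$R = 202723$ ($R = 202894 - 171 = 202723$)
$R + \frac{2 \left(\left(-1 - 6\right) - 5\right) \left(-42\right)}{-68} = 202723 + \frac{2 \left(\left(-1 - 6\right) - 5\right) \left(-42\right)}{-68} = 202723 + 2 \left(\left(-1 - 6\right) - 5\right) \left(-42\right) \left(- \frac{1}{68}\right) = 202723 + 2 \left(-7 - 5\right) \left(-42\right) \left(- \frac{1}{68}\right) = 202723 + 2 \left(-12\right) \left(-42\right) \left(- \frac{1}{68}\right) = 202723 + \left(-24\right) \left(-42\right) \left(- \frac{1}{68}\right) = 202723 + 1008 \left(- \frac{1}{68}\right) = 202723 - \frac{252}{17} = \frac{3446039}{17}$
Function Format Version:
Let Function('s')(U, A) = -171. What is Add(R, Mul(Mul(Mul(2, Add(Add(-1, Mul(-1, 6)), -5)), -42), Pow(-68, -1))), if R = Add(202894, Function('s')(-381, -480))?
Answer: Rational(3446039, 17) ≈ 2.0271e+5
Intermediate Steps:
R = 202723 (R = Add(202894, -171) = 202723)
Add(R, Mul(Mul(Mul(2, Add(Add(-1, Mul(-1, 6)), -5)), -42), Pow(-68, -1))) = Add(202723, Mul(Mul(Mul(2, Add(Add(-1, Mul(-1, 6)), -5)), -42), Pow(-68, -1))) = Add(202723, Mul(Mul(Mul(2, Add(Add(-1, -6), -5)), -42), Rational(-1, 68))) = Add(202723, Mul(Mul(Mul(2, Add(-7, -5)), -42), Rational(-1, 68))) = Add(202723, Mul(Mul(Mul(2, -12), -42), Rational(-1, 68))) = Add(202723, Mul(Mul(-24, -42), Rational(-1, 68))) = Add(202723, Mul(1008, Rational(-1, 68))) = Add(202723, Rational(-252, 17)) = Rational(3446039, 17)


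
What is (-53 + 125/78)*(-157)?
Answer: 629413/78 ≈ 8069.4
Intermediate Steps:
(-53 + 125/78)*(-157) = -4009/78*(-157) = 629413/78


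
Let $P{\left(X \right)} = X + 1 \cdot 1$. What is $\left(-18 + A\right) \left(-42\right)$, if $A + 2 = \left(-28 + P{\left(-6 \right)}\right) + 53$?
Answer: $0$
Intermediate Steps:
$P{\left(X \right)} = 1 + X$ ($P{\left(X \right)} = X + 1 = 1 + X$)
$A = 18$ ($A = -2 + \left(\left(-28 + \left(1 - 6\right)\right) + 53\right) = -2 + \left(\left(-28 - 5\right) + 53\right) = -2 + \left(-33 + 53\right) = -2 + 20 = 18$)
$\left(-18 + A\right) \left(-42\right) = \left(-18 + 18\right) \left(-42\right) = 0 \left(-42\right) = 0$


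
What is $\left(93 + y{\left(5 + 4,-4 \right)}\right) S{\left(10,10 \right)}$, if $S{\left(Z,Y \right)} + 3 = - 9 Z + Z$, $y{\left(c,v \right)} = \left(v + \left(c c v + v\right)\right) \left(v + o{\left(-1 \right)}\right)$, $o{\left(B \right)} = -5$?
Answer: $-255723$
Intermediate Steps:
$y{\left(c,v \right)} = \left(-5 + v\right) \left(2 v + v c^{2}\right)$ ($y{\left(c,v \right)} = \left(v + \left(c c v + v\right)\right) \left(v - 5\right) = \left(v + \left(c^{2} v + v\right)\right) \left(-5 + v\right) = \left(v + \left(v c^{2} + v\right)\right) \left(-5 + v\right) = \left(v + \left(v + v c^{2}\right)\right) \left(-5 + v\right) = \left(2 v + v c^{2}\right) \left(-5 + v\right) = \left(-5 + v\right) \left(2 v + v c^{2}\right)$)
$S{\left(Z,Y \right)} = -3 - 8 Z$ ($S{\left(Z,Y \right)} = -3 + \left(- 9 Z + Z\right) = -3 - 8 Z$)
$\left(93 + y{\left(5 + 4,-4 \right)}\right) S{\left(10,10 \right)} = \left(93 - 4 \left(-10 - 5 \left(5 + 4\right)^{2} + 2 \left(-4\right) - 4 \left(5 + 4\right)^{2}\right)\right) \left(-3 - 80\right) = \left(93 - 4 \left(-10 - 5 \cdot 9^{2} - 8 - 4 \cdot 9^{2}\right)\right) \left(-3 - 80\right) = \left(93 - 4 \left(-10 - 405 - 8 - 324\right)\right) \left(-83\right) = \left(93 - -2988\right) \left(-83\right) = \left(93 + 2988\right) \left(-83\right) = 3081 \left(-83\right) = -255723$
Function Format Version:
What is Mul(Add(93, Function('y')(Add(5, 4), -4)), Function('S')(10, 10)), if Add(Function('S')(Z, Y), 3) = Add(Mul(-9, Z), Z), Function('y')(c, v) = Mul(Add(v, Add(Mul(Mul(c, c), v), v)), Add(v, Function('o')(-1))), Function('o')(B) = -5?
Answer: -255723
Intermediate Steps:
Function('y')(c, v) = Mul(Add(-5, v), Add(Mul(2, v), Mul(v, Pow(c, 2)))) (Function('y')(c, v) = Mul(Add(v, Add(Mul(Mul(c, c), v), v)), Add(v, -5)) = Mul(Add(v, Add(Mul(Pow(c, 2), v), v)), Add(-5, v)) = Mul(Add(v, Add(Mul(v, Pow(c, 2)), v)), Add(-5, v)) = Mul(Add(v, Add(v, Mul(v, Pow(c, 2)))), Add(-5, v)) = Mul(Add(Mul(2, v), Mul(v, Pow(c, 2))), Add(-5, v)) = Mul(Add(-5, v), Add(Mul(2, v), Mul(v, Pow(c, 2)))))
Function('S')(Z, Y) = Add(-3, Mul(-8, Z)) (Function('S')(Z, Y) = Add(-3, Add(Mul(-9, Z), Z)) = Add(-3, Mul(-8, Z)))
Mul(Add(93, Function('y')(Add(5, 4), -4)), Function('S')(10, 10)) = Mul(Add(93, Mul(-4, Add(-10, Mul(-5, Pow(Add(5, 4), 2)), Mul(2, -4), Mul(-4, Pow(Add(5, 4), 2))))), Add(-3, Mul(-8, 10))) = Mul(Add(93, Mul(-4, Add(-10, Mul(-5, Pow(9, 2)), -8, Mul(-4, Pow(9, 2))))), Add(-3, -80)) = Mul(Add(93, Mul(-4, Add(-10, Mul(-5, 81), -8, Mul(-4, 81)))), -83) = Mul(Add(93, Mul(-4, Add(-10, -405, -8, -324))), -83) = Mul(Add(93, Mul(-4, -747)), -83) = Mul(Add(93, 2988), -83) = Mul(3081, -83) = -255723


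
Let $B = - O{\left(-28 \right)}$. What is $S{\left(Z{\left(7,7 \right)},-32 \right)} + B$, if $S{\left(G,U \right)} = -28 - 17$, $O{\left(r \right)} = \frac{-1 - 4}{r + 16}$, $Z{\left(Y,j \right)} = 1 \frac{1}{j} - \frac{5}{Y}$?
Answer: $- \frac{545}{12} \approx -45.417$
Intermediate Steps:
$Z{\left(Y,j \right)} = \frac{1}{j} - \frac{5}{Y}$
$O{\left(r \right)} = - \frac{5}{16 + r}$
$B = - \frac{5}{12}$ ($B = - \frac{-5}{16 - 28} = - \frac{-5}{-12} = - \frac{\left(-5\right) \left(-1\right)}{12} = \left(-1\right) \frac{5}{12} = - \frac{5}{12} \approx -0.41667$)
$S{\left(G,U \right)} = -45$ ($S{\left(G,U \right)} = -28 - 17 = -45$)
$S{\left(Z{\left(7,7 \right)},-32 \right)} + B = -45 - \frac{5}{12} = - \frac{545}{12}$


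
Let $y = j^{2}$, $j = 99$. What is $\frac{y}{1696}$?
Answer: $\frac{9801}{1696} \approx 5.7789$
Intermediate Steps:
$y = 9801$ ($y = 99^{2} = 9801$)
$\frac{y}{1696} = \frac{9801}{1696}$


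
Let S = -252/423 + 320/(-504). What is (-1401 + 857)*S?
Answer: 1982336/2961 ≈ 669.48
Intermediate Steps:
S = -3644/2961 (S = -252*1/423 + 320*(-1/504) = -28/47 - 40/63 = -3644/2961 ≈ -1.2307)
(-1401 + 857)*S = (-1401 + 857)*(-3644/2961) = -544*(-3644/2961) = 1982336/2961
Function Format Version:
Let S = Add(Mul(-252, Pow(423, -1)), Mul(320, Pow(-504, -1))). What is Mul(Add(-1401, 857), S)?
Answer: Rational(1982336, 2961) ≈ 669.48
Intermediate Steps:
S = Rational(-3644, 2961) (S = Add(Mul(-252, Rational(1, 423)), Mul(320, Rational(-1, 504))) = Add(Rational(-28, 47), Rational(-40, 63)) = Rational(-3644, 2961) ≈ -1.2307)
Mul(Add(-1401, 857), S) = Mul(Add(-1401, 857), Rational(-3644, 2961)) = Mul(-544, Rational(-3644, 2961)) = Rational(1982336, 2961)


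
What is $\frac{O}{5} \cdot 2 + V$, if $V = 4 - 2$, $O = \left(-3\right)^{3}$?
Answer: $- \frac{44}{5} \approx -8.8$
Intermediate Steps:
$O = -27$
$V = 2$
$\frac{O}{5} \cdot 2 + V = - \frac{27}{5} \cdot 2 + 2 = \left(-27\right) \frac{1}{5} \cdot 2 + 2 = \left(- \frac{27}{5}\right) 2 + 2 = - \frac{54}{5} + 2 = - \frac{44}{5}$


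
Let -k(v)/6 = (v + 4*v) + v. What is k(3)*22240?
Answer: -2401920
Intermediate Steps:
k(v) = -36*v (k(v) = -6*((v + 4*v) + v) = -6*(5*v + v) = -36*v)
k(3)*22240 = -36*3*22240 = -108*22240 = -2401920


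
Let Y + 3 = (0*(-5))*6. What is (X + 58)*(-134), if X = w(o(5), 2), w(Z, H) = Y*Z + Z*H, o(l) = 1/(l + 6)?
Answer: -85358/11 ≈ -7759.8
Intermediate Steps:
Y = -3 (Y = -3 + (0*(-5))*6 = -3 + 0*6 = -3 + 0 = -3)
o(l) = 1/(6 + l)
w(Z, H) = -3*Z + H*Z (w(Z, H) = -3*Z + Z*H = -3*Z + H*Z)
X = -1/11 (X = (-3 + 2)/(6 + 5) = -1/11 ≈ -0.090909)
(X + 58)*(-134) = (-1/11 + 58)*(-134) = (637/11)*(-134) = -85358/11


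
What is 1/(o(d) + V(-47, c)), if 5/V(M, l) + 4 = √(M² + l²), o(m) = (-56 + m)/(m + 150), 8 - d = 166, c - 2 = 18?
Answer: 1110124/29703977 - 80*√2609/29703977 ≈ 0.037235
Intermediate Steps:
c = 20 (c = 2 + 18 = 20)
d = -158 (d = 8 - 1*166 = 8 - 166 = -158)
o(m) = (-56 + m)/(150 + m)
V(M, l) = 5/(-4 + √(M² + l²))
1/(o(d) + V(-47, c)) = 1/((-56 - 158)/(150 - 158) + 5/(-4 + √((-47)² + 20²))) = 1/(-214/(-8) + 5/(-4 + √(2209 + 400))) = 1/(-⅛*(-214) + 5/(-4 + √2609)) = 1/(107/4 + 5/(-4 + √2609))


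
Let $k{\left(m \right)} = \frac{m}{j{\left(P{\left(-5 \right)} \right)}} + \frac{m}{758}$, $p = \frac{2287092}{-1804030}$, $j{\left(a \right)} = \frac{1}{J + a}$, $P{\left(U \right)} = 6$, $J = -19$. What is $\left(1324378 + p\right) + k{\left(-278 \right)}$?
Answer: $\frac{453991679986501}{341863685} \approx 1.328 \cdot 10^{6}$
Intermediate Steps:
$j{\left(a \right)} = \frac{1}{-19 + a}$
$p = - \frac{1143546}{902015}$ ($p = 2287092 \left(- \frac{1}{1804030}\right) = - \frac{1143546}{902015} \approx -1.2678$)
$k{\left(m \right)} = - \frac{9853 m}{758}$ ($k{\left(m \right)} = \frac{m}{\frac{1}{-19 + 6}} + \frac{m}{758} = \frac{m}{\frac{1}{-13}} + m \frac{1}{758} = \frac{m}{- \frac{1}{13}} + \frac{m}{758} = m \left(-13\right) + \frac{m}{758} = - 13 m + \frac{m}{758} = - \frac{9853 m}{758}$)
$\left(1324378 + p\right) + k{\left(-278 \right)} = \left(1324378 - \frac{1143546}{902015}\right) - - \frac{1369567}{379} = \frac{1194607678124}{902015} + \frac{1369567}{379} = \frac{453991679986501}{341863685}$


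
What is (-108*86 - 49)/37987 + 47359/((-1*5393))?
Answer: -1849380774/204863891 ≈ -9.0274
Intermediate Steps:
(-108*86 - 49)/37987 + 47359/((-1*5393)) = (-9288 - 49)*(1/37987) + 47359/(-5393) = -9337*1/37987 + 47359*(-1/5393) = -9337/37987 - 47359/5393 = -1849380774/204863891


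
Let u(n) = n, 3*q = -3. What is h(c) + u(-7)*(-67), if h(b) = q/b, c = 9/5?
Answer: 4216/9 ≈ 468.44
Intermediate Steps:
q = -1 (q = (⅓)*(-3) = -1)
c = 9/5 (c = 9*(⅕) = 9/5 ≈ 1.8000)
h(b) = -1/b
h(c) + u(-7)*(-67) = -1/9/5 - 7*(-67) = -1*5/9 + 469 = -5/9 + 469 = 4216/9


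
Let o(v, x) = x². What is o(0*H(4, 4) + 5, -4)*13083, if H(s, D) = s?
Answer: 209328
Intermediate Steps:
o(0*H(4, 4) + 5, -4)*13083 = (-4)²*13083 = 16*13083 = 209328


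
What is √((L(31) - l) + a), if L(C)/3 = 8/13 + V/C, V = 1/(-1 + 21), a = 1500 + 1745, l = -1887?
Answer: √83378360585/4030 ≈ 71.651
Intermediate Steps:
a = 3245
V = 1/20 ≈ 0.050000
L(C) = 24/13 + 3/(20*C) (L(C) = 3*(8/13 + 1/(20*C)) = 24/13 + 3/(20*C))
√((L(31) - l) + a) = √(((3/260)*(13 + 160*31)/31 - 1*(-1887)) + 3245) = √(((3/260)*(1/31)*(13 + 4960) + 1887) + 3245) = √(((3/260)*(1/31)*4973 + 1887) + 3245) = √((14919/8060 + 1887) + 3245) = √(15224139/8060 + 3245) = √(41378839/8060) = √83378360585/4030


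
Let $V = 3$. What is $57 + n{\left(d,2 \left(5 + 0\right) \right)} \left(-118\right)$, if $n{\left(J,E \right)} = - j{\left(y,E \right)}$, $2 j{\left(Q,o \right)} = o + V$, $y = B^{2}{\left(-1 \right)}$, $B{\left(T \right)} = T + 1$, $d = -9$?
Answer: $824$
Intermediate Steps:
$B{\left(T \right)} = 1 + T$
$y = 0$ ($y = \left(1 - 1\right)^{2} = 0^{2} = 0$)
$j{\left(Q,o \right)} = \frac{3}{2} + \frac{o}{2}$ ($j{\left(Q,o \right)} = \frac{o + 3}{2} = \frac{3 + o}{2} = \frac{3}{2} + \frac{o}{2}$)
$n{\left(J,E \right)} = - \frac{3}{2} - \frac{E}{2}$ ($n{\left(J,E \right)} = - (\frac{3}{2} + \frac{E}{2}) = - \frac{3}{2} - \frac{E}{2}$)
$57 + n{\left(d,2 \left(5 + 0\right) \right)} \left(-118\right) = 57 + \left(- \frac{3}{2} - \frac{2 \left(5 + 0\right)}{2}\right) \left(-118\right) = 57 + \left(- \frac{3}{2} - \frac{2 \cdot 5}{2}\right) \left(-118\right) = 57 + \left(- \frac{3}{2} - 5\right) \left(-118\right) = 57 - -767 = 57 + 767 = 824$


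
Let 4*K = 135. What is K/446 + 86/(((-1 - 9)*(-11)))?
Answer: 84137/98120 ≈ 0.85749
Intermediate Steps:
K = 135/4 (K = (¼)*135 = 135/4 ≈ 33.750)
K/446 + 86/(((-1 - 9)*(-11))) = (135/4)/446 + 86/(((-1 - 9)*(-11))) = (135/4)*(1/446) + 86/((-10*(-11))) = 135/1784 + 86/110 = 135/1784 + 86*(1/110) = 135/1784 + 43/55 = 84137/98120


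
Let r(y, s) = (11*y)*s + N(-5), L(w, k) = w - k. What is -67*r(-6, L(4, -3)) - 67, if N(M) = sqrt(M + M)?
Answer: 30887 - 67*I*sqrt(10) ≈ 30887.0 - 211.87*I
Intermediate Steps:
N(M) = sqrt(2)*sqrt(M) (N(M) = sqrt(2*M) = sqrt(2)*sqrt(M))
r(y, s) = I*sqrt(10) + 11*s*y (r(y, s) = (11*y)*s + sqrt(2)*sqrt(-5) = 11*s*y + sqrt(2)*(I*sqrt(5)) = 11*s*y + I*sqrt(10) = I*sqrt(10) + 11*s*y)
-67*r(-6, L(4, -3)) - 67 = -67*(I*sqrt(10) + 11*(4 - 1*(-3))*(-6)) - 67 = -67*(I*sqrt(10) + 11*(4 + 3)*(-6)) - 67 = -67*(I*sqrt(10) + 11*7*(-6)) - 67 = -67*(I*sqrt(10) - 462) - 67 = -67*(-462 + I*sqrt(10)) - 67 = (30954 - 67*I*sqrt(10)) - 67 = 30887 - 67*I*sqrt(10)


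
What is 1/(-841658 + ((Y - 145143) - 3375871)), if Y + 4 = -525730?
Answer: -1/4888406 ≈ -2.0457e-7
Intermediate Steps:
Y = -525734 (Y = -4 - 525730 = -525734)
1/(-841658 + ((Y - 145143) - 3375871)) = 1/(-841658 + ((-525734 - 145143) - 3375871)) = 1/(-841658 + (-670877 - 3375871)) = 1/(-841658 - 4046748) = 1/(-4888406) = -1/4888406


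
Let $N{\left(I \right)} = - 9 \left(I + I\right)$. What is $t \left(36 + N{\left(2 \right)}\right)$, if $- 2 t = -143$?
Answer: $0$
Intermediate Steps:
$t = \frac{143}{2}$ ($t = \left(- \frac{1}{2}\right) \left(-143\right) = \frac{143}{2} \approx 71.5$)
$N{\left(I \right)} = - 18 I$ ($N{\left(I \right)} = - 9 \cdot 2 I = - 18 I$)
$t \left(36 + N{\left(2 \right)}\right) = \frac{143 \left(36 - 36\right)}{2} = \frac{143}{2} \cdot 0 = 0$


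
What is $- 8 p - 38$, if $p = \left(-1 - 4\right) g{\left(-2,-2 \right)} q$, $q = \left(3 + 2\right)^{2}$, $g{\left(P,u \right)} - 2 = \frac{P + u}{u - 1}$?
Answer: $\frac{9886}{3} \approx 3295.3$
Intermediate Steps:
$g{\left(P,u \right)} = 2 + \frac{P + u}{-1 + u}$ ($g{\left(P,u \right)} = 2 + \frac{P + u}{u - 1} = 2 + \frac{P + u}{-1 + u}$)
$q = 25$ ($q = 5^{2} = 25$)
$p = - \frac{1250}{3}$ ($p = \left(-1 - 4\right) \frac{-2 - 2 + 3 \left(-2\right)}{-1 - 2} \cdot 25 = - 5 \frac{-2 - 2 - 6}{-3} \cdot 25 = - 5 \left(\left(- \frac{1}{3}\right) \left(-10\right)\right) 25 = \left(-5\right) \frac{10}{3} \cdot 25 = \left(- \frac{50}{3}\right) 25 = - \frac{1250}{3} \approx -416.67$)
$- 8 p - 38 = \left(-8\right) \left(- \frac{1250}{3}\right) - 38 = \frac{10000}{3} - 38 = \frac{9886}{3}$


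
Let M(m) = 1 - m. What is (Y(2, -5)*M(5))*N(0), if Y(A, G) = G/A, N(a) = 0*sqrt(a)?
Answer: 0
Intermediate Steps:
N(a) = 0
(Y(2, -5)*M(5))*N(0) = ((-5/2)*(1 - 1*5))*0 = ((-5*1/2)*(1 - 5))*0 = -5/2*(-4)*0 = 10*0 = 0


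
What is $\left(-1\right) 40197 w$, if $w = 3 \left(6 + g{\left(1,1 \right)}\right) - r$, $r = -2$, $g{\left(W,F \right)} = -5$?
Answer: $-200985$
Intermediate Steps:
$w = 5$ ($w = 3 \left(6 - 5\right) - -2 = 3 \cdot 1 + 2 = 3 + 2 = 5$)
$\left(-1\right) 40197 w = \left(-1\right) 40197 \cdot 5 = \left(-40197\right) 5 = -200985$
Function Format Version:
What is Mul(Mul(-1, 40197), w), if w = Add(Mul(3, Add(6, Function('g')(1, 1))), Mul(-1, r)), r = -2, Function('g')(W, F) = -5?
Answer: -200985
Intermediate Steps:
w = 5 (w = Add(Mul(3, Add(6, -5)), Mul(-1, -2)) = Add(Mul(3, 1), 2) = Add(3, 2) = 5)
Mul(Mul(-1, 40197), w) = Mul(Mul(-1, 40197), 5) = Mul(-40197, 5) = -200985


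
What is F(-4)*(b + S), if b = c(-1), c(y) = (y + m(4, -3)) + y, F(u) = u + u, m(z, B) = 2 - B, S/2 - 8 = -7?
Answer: -40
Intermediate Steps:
S = 2 (S = 16 + 2*(-7) = 16 - 14 = 2)
F(u) = 2*u
c(y) = 5 + 2*y (c(y) = (y + (2 - 1*(-3))) + y = (y + (2 + 3)) + y = (y + 5) + y = (5 + y) + y = 5 + 2*y)
b = 3 (b = 5 + 2*(-1) = 5 - 2 = 3)
F(-4)*(b + S) = (2*(-4))*(3 + 2) = -8*5 = -40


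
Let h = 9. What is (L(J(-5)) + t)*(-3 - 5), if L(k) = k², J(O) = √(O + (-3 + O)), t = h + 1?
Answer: 24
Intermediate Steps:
t = 10 (t = 9 + 1 = 10)
J(O) = √(-3 + 2*O)
(L(J(-5)) + t)*(-3 - 5) = ((√(-3 + 2*(-5)))² + 10)*(-3 - 5) = ((√(-3 - 10))² + 10)*(-8) = ((√(-13))² + 10)*(-8) = ((I*√13)² + 10)*(-8) = (-13 + 10)*(-8) = -3*(-8) = 24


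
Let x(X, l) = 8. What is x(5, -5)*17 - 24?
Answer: 112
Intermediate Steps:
x(5, -5)*17 - 24 = 8*17 - 24 = 136 - 24 = 112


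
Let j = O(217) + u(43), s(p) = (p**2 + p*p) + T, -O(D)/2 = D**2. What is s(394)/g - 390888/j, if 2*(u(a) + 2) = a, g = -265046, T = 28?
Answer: 74367086598/24956333791 ≈ 2.9799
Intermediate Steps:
O(D) = -2*D**2
u(a) = -2 + a/2
s(p) = 28 + 2*p**2 (s(p) = (p**2 + p*p) + 28 = (p**2 + p**2) + 28 = 2*p**2 + 28 = 28 + 2*p**2)
j = -188317/2 (j = -2*217**2 + (-2 + (1/2)*43) = -2*47089 + (-2 + 43/2) = -94178 + 39/2 = -188317/2 ≈ -94159.)
s(394)/g - 390888/j = (28 + 2*394**2)/(-265046) - 390888/(-188317/2) = (28 + 2*155236)*(-1/265046) - 390888*(-2/188317) = (28 + 310472)*(-1/265046) + 781776/188317 = 310500*(-1/265046) + 781776/188317 = -155250/132523 + 781776/188317 = 74367086598/24956333791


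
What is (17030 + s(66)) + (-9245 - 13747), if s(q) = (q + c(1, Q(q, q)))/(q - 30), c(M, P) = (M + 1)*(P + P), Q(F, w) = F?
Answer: -35717/6 ≈ -5952.8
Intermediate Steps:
c(M, P) = 2*P*(1 + M) (c(M, P) = (1 + M)*(2*P) = 2*P*(1 + M))
s(q) = 5*q/(-30 + q) (s(q) = (q + 2*q*(1 + 1))/(q - 30) = (q + 2*q*2)/(-30 + q) = (q + 4*q)/(-30 + q) = (5*q)/(-30 + q) = 5*q/(-30 + q))
(17030 + s(66)) + (-9245 - 13747) = (17030 + 5*66/(-30 + 66)) + (-9245 - 13747) = (17030 + 5*66/36) - 22992 = (17030 + 5*66*(1/36)) - 22992 = (17030 + 55/6) - 22992 = 102235/6 - 22992 = -35717/6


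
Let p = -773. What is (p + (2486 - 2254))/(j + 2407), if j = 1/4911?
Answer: -2656851/11820778 ≈ -0.22476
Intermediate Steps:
j = 1/4911 ≈ 0.00020362
(p + (2486 - 2254))/(j + 2407) = (-773 + (2486 - 2254))/(1/4911 + 2407) = (-773 + 232)/(11820778/4911) = -541*4911/11820778 = -2656851/11820778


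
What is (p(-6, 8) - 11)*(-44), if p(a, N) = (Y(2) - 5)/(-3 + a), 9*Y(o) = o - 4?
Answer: 37136/81 ≈ 458.47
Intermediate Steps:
Y(o) = -4/9 + o/9 (Y(o) = (o - 4)/9 = (-4 + o)/9 = -4/9 + o/9)
p(a, N) = -47/(9*(-3 + a)) (p(a, N) = ((-4/9 + (1/9)*2) - 5)/(-3 + a) = ((-4/9 + 2/9) - 5)/(-3 + a) = (-2/9 - 5)/(-3 + a) = -47/(9*(-3 + a)))
(p(-6, 8) - 11)*(-44) = (-47/(-27 + 9*(-6)) - 11)*(-44) = (-47/(-27 - 54) - 11)*(-44) = (-47/(-81) - 11)*(-44) = (-47*(-1/81) - 11)*(-44) = (47/81 - 11)*(-44) = -844/81*(-44) = 37136/81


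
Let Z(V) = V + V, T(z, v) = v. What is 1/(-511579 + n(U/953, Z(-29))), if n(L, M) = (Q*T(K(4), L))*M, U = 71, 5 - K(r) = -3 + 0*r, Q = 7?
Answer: -953/487563613 ≈ -1.9546e-6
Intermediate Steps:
K(r) = 8 (K(r) = 5 - (-3 + 0*r) = 5 - (-3 + 0) = 5 - 1*(-3) = 5 + 3 = 8)
Z(V) = 2*V
n(L, M) = 7*L*M (n(L, M) = (7*L)*M = 7*L*M)
1/(-511579 + n(U/953, Z(-29))) = 1/(-511579 + 7*(71/953)*(2*(-29))) = 1/(-511579 + 7*(71*(1/953))*(-58)) = 1/(-511579 + 7*(71/953)*(-58)) = 1/(-511579 - 28826/953) = 1/(-487563613/953) = -953/487563613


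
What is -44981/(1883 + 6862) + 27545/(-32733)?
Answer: -571081366/95416695 ≈ -5.9851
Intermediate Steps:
-44981/(1883 + 6862) + 27545/(-32733) = -44981/8745 + 27545*(-1/32733) = -44981*1/8745 - 27545/32733 = -44981/8745 - 27545/32733 = -571081366/95416695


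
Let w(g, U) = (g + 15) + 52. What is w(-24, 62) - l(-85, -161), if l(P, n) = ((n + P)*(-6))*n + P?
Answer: 237764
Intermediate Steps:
l(P, n) = P + n*(-6*P - 6*n) (l(P, n) = ((P + n)*(-6))*n + P = (-6*P - 6*n)*n + P = n*(-6*P - 6*n) + P = P + n*(-6*P - 6*n))
w(g, U) = 67 + g (w(g, U) = (15 + g) + 52 = 67 + g)
w(-24, 62) - l(-85, -161) = (67 - 24) - (-85 - 6*(-161)² - 6*(-85)*(-161)) = 43 - (-85 - 6*25921 - 82110) = 43 - (-85 - 155526 - 82110) = 43 - 1*(-237721) = 43 + 237721 = 237764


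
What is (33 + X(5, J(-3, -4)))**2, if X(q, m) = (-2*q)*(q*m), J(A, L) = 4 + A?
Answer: 289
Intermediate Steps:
X(q, m) = -2*m*q**2 (X(q, m) = (-2*q)*(m*q) = -2*m*q**2)
(33 + X(5, J(-3, -4)))**2 = (33 - 2*(4 - 3)*5**2)**2 = (33 - 2*1*25)**2 = (33 - 50)**2 = (-17)**2 = 289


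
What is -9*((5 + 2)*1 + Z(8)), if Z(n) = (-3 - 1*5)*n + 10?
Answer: 423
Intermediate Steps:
Z(n) = 10 - 8*n (Z(n) = (-3 - 5)*n + 10 = -8*n + 10 = 10 - 8*n)
-9*((5 + 2)*1 + Z(8)) = -9*((5 + 2)*1 + (10 - 8*8)) = -9*(7*1 + (10 - 64)) = -9*(7 - 54) = -9*(-47) = 423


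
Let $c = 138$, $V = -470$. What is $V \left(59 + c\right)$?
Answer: $-92590$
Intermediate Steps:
$V \left(59 + c\right) = - 470 \left(59 + 138\right) = \left(-470\right) 197 = -92590$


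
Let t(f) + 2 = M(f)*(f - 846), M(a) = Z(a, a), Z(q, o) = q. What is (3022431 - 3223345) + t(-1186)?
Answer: 2209036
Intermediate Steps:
M(a) = a
t(f) = -2 + f*(-846 + f) (t(f) = -2 + f*(f - 846) = -2 + f*(-846 + f))
(3022431 - 3223345) + t(-1186) = (3022431 - 3223345) + (-2 + (-1186)² - 846*(-1186)) = -200914 + (-2 + 1406596 + 1003356) = -200914 + 2409950 = 2209036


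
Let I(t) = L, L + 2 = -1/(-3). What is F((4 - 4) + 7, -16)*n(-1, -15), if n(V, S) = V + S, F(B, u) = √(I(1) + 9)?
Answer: -16*√66/3 ≈ -43.328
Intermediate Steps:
L = -5/3 (L = -2 - 1/(-3) = -2 - 1*(-⅓) = -2 + ⅓ = -5/3 ≈ -1.6667)
I(t) = -5/3
F(B, u) = √66/3 (F(B, u) = √(-5/3 + 9) = √(22/3) = √66/3)
n(V, S) = S + V
F((4 - 4) + 7, -16)*n(-1, -15) = (√66/3)*(-15 - 1) = (√66/3)*(-16) = -16*√66/3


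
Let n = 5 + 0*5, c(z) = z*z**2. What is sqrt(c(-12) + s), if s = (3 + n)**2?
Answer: 8*I*sqrt(26) ≈ 40.792*I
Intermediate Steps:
c(z) = z**3
n = 5 (n = 5 + 0 = 5)
s = 64 (s = (3 + 5)**2 = 8**2 = 64)
sqrt(c(-12) + s) = sqrt((-12)**3 + 64) = sqrt(-1728 + 64) = sqrt(-1664) = 8*I*sqrt(26)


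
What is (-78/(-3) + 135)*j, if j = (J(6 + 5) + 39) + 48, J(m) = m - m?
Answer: 14007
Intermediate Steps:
J(m) = 0
j = 87 (j = (0 + 39) + 48 = 39 + 48 = 87)
(-78/(-3) + 135)*j = (-78/(-3) + 135)*87 = (-78*(-⅓) + 135)*87 = (26 + 135)*87 = 161*87 = 14007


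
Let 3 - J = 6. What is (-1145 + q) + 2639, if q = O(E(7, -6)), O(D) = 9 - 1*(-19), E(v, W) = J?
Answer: 1522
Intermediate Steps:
J = -3 (J = 3 - 1*6 = 3 - 6 = -3)
E(v, W) = -3
O(D) = 28 (O(D) = 9 + 19 = 28)
q = 28
(-1145 + q) + 2639 = (-1145 + 28) + 2639 = -1117 + 2639 = 1522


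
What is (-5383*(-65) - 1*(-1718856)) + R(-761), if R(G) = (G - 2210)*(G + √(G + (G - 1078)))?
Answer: 4329682 - 29710*I*√26 ≈ 4.3297e+6 - 1.5149e+5*I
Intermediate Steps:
R(G) = (-2210 + G)*(G + √(-1078 + 2*G)) (R(G) = (-2210 + G)*(G + √(G + (-1078 + G))) = (-2210 + G)*(G + √(-1078 + 2*G)))
(-5383*(-65) - 1*(-1718856)) + R(-761) = (-5383*(-65) - 1*(-1718856)) + ((-761)² - 2210*(-761) - 2210*√(-1078 + 2*(-761)) - 761*√(-1078 + 2*(-761))) = (349895 + 1718856) + (579121 + 1681810 - 2210*√(-1078 - 1522) - 761*√(-1078 - 1522)) = 2068751 + (579121 + 1681810 - 22100*I*√26 - 7610*I*√26) = 2068751 + (2260931 - 29710*I*√26) = 4329682 - 29710*I*√26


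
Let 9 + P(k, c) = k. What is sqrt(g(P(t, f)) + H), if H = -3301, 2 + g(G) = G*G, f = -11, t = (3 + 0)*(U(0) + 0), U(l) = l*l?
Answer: 3*I*sqrt(358) ≈ 56.763*I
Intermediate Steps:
U(l) = l**2
t = 0 (t = (3 + 0)*(0**2 + 0) = 3*(0 + 0) = 3*0 = 0)
P(k, c) = -9 + k
g(G) = -2 + G**2 (g(G) = -2 + G*G = -2 + G**2)
sqrt(g(P(t, f)) + H) = sqrt((-2 + (-9 + 0)**2) - 3301) = sqrt((-2 + (-9)**2) - 3301) = sqrt((-2 + 81) - 3301) = sqrt(79 - 3301) = sqrt(-3222) = 3*I*sqrt(358)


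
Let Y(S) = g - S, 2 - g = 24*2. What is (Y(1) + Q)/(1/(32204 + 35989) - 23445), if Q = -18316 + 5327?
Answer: 222240987/399696221 ≈ 0.55602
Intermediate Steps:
g = -46 (g = 2 - 24*2 = 2 - 1*48 = 2 - 48 = -46)
Q = -12989
Y(S) = -46 - S
(Y(1) + Q)/(1/(32204 + 35989) - 23445) = ((-46 - 1*1) - 12989)/(1/(32204 + 35989) - 23445) = ((-46 - 1) - 12989)/(1/68193 - 23445) = (-47 - 12989)/(1/68193 - 23445) = -13036/(-1598784884/68193) = -13036*(-68193/1598784884) = 222240987/399696221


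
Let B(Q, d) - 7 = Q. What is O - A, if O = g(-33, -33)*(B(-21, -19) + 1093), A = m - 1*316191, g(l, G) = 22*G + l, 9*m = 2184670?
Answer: -6709600/9 ≈ -7.4551e+5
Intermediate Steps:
m = 2184670/9 (m = (1/9)*2184670 = 2184670/9 ≈ 2.4274e+5)
g(l, G) = l + 22*G
B(Q, d) = 7 + Q
A = -661049/9 (A = 2184670/9 - 1*316191 = 2184670/9 - 316191 = -661049/9 ≈ -73450.)
O = -818961 (O = (-33 + 22*(-33))*((7 - 21) + 1093) = (-33 - 726)*(-14 + 1093) = -759*1079 = -818961)
O - A = -818961 - 1*(-661049/9) = -818961 + 661049/9 = -6709600/9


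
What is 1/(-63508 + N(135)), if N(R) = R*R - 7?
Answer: -1/45290 ≈ -2.2080e-5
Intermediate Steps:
N(R) = -7 + R² (N(R) = R² - 7 = -7 + R²)
1/(-63508 + N(135)) = 1/(-63508 + (-7 + 135²)) = 1/(-63508 + (-7 + 18225)) = 1/(-63508 + 18218) = 1/(-45290) = -1/45290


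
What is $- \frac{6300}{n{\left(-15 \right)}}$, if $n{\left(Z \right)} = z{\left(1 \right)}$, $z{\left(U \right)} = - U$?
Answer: $6300$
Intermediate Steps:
$n{\left(Z \right)} = -1$ ($n{\left(Z \right)} = \left(-1\right) 1 = -1$)
$- \frac{6300}{n{\left(-15 \right)}} = - \frac{6300}{-1} = \left(-6300\right) \left(-1\right) = 6300$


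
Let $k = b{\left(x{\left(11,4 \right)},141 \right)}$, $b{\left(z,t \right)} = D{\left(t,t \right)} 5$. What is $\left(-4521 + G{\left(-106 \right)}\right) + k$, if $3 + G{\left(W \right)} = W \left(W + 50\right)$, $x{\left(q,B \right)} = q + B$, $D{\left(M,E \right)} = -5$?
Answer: $1387$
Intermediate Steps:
$x{\left(q,B \right)} = B + q$
$b{\left(z,t \right)} = -25$ ($b{\left(z,t \right)} = \left(-5\right) 5 = -25$)
$G{\left(W \right)} = -3 + W \left(50 + W\right)$ ($G{\left(W \right)} = -3 + W \left(W + 50\right) = -3 + W \left(50 + W\right)$)
$k = -25$
$\left(-4521 + G{\left(-106 \right)}\right) + k = \left(-4521 + \left(-3 + \left(-106\right)^{2} + 50 \left(-106\right)\right)\right) - 25 = \left(-4521 - -5933\right) - 25 = \left(-4521 + 5933\right) - 25 = 1412 - 25 = 1387$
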